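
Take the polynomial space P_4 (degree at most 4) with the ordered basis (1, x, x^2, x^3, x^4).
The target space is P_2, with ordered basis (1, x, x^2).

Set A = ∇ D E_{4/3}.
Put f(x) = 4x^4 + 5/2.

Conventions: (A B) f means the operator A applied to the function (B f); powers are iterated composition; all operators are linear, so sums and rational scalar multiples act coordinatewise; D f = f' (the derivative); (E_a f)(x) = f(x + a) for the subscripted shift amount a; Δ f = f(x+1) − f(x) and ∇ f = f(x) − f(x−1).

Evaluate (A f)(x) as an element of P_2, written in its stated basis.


the image equals g(x) = 48x^2 + 80x + 112/3

E_{4/3} f = 4x^4 + (64/3)x^3 + (128/3)x^2 + (1024/27)x + 2453/162
D E_{4/3} f = 16x^3 + 64x^2 + (256/3)x + 1024/27
∇ D E_{4/3} f = 48x^2 + 80x + 112/3


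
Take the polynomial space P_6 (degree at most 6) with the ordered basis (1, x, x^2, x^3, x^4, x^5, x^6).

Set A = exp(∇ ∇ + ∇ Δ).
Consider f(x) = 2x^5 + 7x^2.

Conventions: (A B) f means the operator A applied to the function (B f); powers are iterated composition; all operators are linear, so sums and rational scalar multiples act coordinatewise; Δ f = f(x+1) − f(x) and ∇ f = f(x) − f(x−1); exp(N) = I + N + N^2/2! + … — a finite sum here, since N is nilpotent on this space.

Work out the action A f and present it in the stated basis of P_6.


the result is g(x) = 2x^5 + 80x^3 - 113x^2 + 640x - 512

order-1 term: 80x^3 - 120x^2 + 160x - 32
order-2 term: 480x - 480
the series for exp(∇ ∇ + ∇ Δ) f terminates at order 2
exp(∇ ∇ + ∇ Δ) f = 2x^5 + 80x^3 - 113x^2 + 640x - 512


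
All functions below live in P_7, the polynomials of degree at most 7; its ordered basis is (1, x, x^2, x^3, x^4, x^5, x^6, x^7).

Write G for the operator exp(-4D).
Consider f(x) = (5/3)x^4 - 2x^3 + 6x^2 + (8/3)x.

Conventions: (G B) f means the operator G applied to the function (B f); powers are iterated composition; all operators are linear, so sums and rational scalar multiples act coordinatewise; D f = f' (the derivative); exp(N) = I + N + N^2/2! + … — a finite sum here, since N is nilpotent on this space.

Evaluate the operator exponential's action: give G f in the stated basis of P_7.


order-1 term: -(80/3)x^3 + 24x^2 - 48x - 32/3
order-2 term: 160x^2 - 96x + 96
order-3 term: -(1280/3)x + 128
order-4 term: 1280/3
the series for exp(-4D) f terminates at order 4
exp(-4D) f = (5/3)x^4 - (86/3)x^3 + 190x^2 - 568x + 640

the result is g(x) = (5/3)x^4 - (86/3)x^3 + 190x^2 - 568x + 640


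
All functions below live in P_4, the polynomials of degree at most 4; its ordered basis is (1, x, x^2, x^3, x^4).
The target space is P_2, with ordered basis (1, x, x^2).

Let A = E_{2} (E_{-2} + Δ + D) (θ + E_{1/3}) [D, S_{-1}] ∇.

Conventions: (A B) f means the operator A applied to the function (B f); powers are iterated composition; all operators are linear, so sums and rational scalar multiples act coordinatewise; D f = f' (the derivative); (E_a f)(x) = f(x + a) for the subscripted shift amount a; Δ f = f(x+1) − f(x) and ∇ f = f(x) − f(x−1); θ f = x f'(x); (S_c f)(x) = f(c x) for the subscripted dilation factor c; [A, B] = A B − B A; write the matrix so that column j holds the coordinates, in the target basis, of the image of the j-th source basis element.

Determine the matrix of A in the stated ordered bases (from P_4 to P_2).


image of 1: 0
image of x: 0
image of x^2: -4
image of x^3: 24x + 58
image of x^4: -72x^2 - 352x - 2384/3
each image's coordinates form column j of the matrix

the matrix is [[0, 0, -4, 58, -2384/3]; [0, 0, 0, 24, -352]; [0, 0, 0, 0, -72]] (rows listed top to bottom)


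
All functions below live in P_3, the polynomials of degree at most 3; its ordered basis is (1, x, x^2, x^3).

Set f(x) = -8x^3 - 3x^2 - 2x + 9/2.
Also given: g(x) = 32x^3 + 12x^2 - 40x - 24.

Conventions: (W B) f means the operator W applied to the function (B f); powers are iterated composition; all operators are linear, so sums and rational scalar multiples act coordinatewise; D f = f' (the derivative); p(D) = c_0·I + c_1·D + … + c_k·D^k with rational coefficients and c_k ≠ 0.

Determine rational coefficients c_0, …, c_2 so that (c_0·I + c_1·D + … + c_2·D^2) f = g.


c_0 = -4, c_1 = 0, c_2 = 1

D^0 f = -8x^3 - 3x^2 - 2x + 9/2
D^1 f = -24x^2 - 6x - 2
D^2 f = -48x - 6
matching coefficients of g against c_0 f + c_1 Df + … from the top degree down determines the c_i
solution: c_0 = -4, c_1 = 0, c_2 = 1


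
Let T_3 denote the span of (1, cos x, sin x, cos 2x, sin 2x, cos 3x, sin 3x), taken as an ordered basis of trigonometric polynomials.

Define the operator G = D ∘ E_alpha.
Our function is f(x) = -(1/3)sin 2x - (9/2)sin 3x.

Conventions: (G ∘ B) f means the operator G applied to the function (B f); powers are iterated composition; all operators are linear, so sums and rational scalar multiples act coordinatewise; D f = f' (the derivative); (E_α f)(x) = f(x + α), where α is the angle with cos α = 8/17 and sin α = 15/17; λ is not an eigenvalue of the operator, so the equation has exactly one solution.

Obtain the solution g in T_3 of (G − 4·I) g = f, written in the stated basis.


write g with unknown coordinates in the stated basis and equate coefficients in (G − 4·I) g = f
solving from the highest basis element down gives g = -(161/14430)cos 2x + (409/7215)sin 2x - (65988/110945)cos 3x + (163503/221890)sin 3x
check: G g = -(322/7215)cos 2x - (769/7215)sin 2x - (263952/110945)cos 3x - (344493/221890)sin 3x
so G g − 4·g = -(1/3)sin 2x - (9/2)sin 3x = f ✓

the result is g(x) = -(161/14430)cos 2x + (409/7215)sin 2x - (65988/110945)cos 3x + (163503/221890)sin 3x


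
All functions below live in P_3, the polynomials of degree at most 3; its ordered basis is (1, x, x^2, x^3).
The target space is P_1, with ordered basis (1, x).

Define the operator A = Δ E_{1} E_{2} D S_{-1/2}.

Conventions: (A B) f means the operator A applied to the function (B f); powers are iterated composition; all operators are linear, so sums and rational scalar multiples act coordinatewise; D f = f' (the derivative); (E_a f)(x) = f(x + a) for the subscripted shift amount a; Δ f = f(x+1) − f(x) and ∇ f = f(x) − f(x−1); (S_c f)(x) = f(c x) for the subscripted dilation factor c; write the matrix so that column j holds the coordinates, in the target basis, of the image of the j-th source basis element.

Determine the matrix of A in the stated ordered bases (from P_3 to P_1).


the matrix is [[0, 0, 1/2, -21/8]; [0, 0, 0, -3/4]] (rows listed top to bottom)

image of 1: 0
image of x: 0
image of x^2: 1/2
image of x^3: -(3/4)x - 21/8
each image's coordinates form column j of the matrix


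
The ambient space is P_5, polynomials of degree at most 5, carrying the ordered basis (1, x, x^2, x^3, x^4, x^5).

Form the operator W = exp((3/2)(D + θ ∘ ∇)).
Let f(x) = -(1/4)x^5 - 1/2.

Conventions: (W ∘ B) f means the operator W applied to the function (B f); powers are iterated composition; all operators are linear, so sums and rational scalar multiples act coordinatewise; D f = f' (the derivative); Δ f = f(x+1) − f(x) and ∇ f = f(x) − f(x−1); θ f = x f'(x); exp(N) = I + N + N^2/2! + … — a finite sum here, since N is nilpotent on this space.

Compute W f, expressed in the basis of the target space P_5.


the image equals g(x) = -(1/4)x^5 - (75/8)x^4 - (405/4)x^3 - (5655/16)x^2 - (5505/16)x - 5207/64

order-1 term: -(75/8)x^4 + (45/4)x^3 - (15/2)x^2 + (15/8)x
order-2 term: -(225/2)x^3 + (2565/16)x^2 - (1215/16)x + 45/32
order-3 term: -(2025/4)x^2 + (3915/8)x - 1215/32
order-4 term: -(6075/8)x + 11745/64
order-5 term: -3645/16
the series for exp((3/2)(D + θ ∘ ∇)) f terminates at order 5
exp((3/2)(D + θ ∘ ∇)) f = -(1/4)x^5 - (75/8)x^4 - (405/4)x^3 - (5655/16)x^2 - (5505/16)x - 5207/64


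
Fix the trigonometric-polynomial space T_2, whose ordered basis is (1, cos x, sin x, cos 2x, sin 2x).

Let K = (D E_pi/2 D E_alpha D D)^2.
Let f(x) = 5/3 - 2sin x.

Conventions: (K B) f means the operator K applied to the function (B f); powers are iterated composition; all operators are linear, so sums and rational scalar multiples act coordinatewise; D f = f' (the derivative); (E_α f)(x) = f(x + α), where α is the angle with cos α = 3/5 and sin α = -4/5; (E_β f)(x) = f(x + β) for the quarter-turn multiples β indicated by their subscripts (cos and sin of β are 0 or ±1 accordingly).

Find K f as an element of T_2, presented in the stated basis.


g(x) = -(48/25)cos x - (14/25)sin x

D f = -2cos x
D D f = 2sin x
E_alpha D D f = -(8/5)cos x + (6/5)sin x
D E_alpha D D f = (6/5)cos x + (8/5)sin x
E_pi/2 (D E_alpha D) D f = (8/5)cos x - (6/5)sin x
D E_pi/2 (D E_alpha D) D f = -(6/5)cos x - (8/5)sin x
D (D E_pi/2 D E_alpha D D) f = -(8/5)cos x + (6/5)sin x
D D (D E_pi/2 D E_alpha D D) f = (6/5)cos x + (8/5)sin x
E_alpha D D (D E_pi/2 D E_alpha D D) f = -(14/25)cos x + (48/25)sin x
D E_alpha D D (D E_pi/2 D E_alpha D D) f = (48/25)cos x + (14/25)sin x
E_pi/2 (D E_alpha D) D (D E_pi/2 D E_alpha D D) f = (14/25)cos x - (48/25)sin x
D E_pi/2 (D E_alpha D) D (D E_pi/2 D E_alpha D D) f = -(48/25)cos x - (14/25)sin x


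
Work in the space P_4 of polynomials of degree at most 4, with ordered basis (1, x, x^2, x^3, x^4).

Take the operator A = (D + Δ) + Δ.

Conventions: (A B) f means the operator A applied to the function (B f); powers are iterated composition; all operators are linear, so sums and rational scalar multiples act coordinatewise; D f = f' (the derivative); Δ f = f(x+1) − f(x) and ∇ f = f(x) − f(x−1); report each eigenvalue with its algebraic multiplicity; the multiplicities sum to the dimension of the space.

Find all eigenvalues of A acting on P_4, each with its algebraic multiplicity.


λ = 0 (multiplicity 5)

image of 1: 0
image of x: 3
image of x^2: 6x + 2
image of x^3: 9x^2 + 6x + 2
image of x^4: 12x^3 + 12x^2 + 8x + 2
the matrix is upper triangular; its diagonal is (0, 0, 0, 0, 0)
for a triangular matrix the eigenvalues are the diagonal entries, with algebraic multiplicity their repetition count


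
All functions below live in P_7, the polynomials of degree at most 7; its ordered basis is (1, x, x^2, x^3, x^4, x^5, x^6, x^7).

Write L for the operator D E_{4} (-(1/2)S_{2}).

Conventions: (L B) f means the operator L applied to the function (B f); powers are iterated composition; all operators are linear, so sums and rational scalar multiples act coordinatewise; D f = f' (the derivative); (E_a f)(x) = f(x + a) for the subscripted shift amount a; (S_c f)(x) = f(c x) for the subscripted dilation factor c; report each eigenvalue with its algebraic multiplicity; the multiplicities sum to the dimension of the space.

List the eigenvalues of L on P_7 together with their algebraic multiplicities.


image of 1: 0
image of x: -1
image of x^2: -4x - 16
image of x^3: -12x^2 - 96x - 192
image of x^4: -32x^3 - 384x^2 - 1536x - 2048
image of x^5: -80x^4 - 1280x^3 - 7680x^2 - 20480x - 20480
image of x^6: -192x^5 - 3840x^4 - 30720x^3 - 122880x^2 - 245760x - 196608
image of x^7: -448x^6 - 10752x^5 - 107520x^4 - 573440x^3 - 1720320x^2 - 2752512x - 1835008
the matrix is upper triangular; its diagonal is (0, 0, 0, 0, 0, 0, 0, 0)
for a triangular matrix the eigenvalues are the diagonal entries, with algebraic multiplicity their repetition count

λ = 0 (multiplicity 8)


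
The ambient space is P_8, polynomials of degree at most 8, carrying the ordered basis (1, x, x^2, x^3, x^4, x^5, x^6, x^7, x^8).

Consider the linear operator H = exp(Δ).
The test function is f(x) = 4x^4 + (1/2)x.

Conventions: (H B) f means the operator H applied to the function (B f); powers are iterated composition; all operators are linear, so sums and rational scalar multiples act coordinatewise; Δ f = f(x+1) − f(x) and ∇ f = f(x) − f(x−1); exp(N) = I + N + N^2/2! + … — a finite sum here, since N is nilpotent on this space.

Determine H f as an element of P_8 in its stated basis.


g(x) = 4x^4 + 16x^3 + 48x^2 + (161/2)x + 121/2

order-1 term: 16x^3 + 24x^2 + 16x + 9/2
order-2 term: 24x^2 + 48x + 28
order-3 term: 16x + 24
order-4 term: 4
the series for exp(Δ) f terminates at order 4
exp(Δ) f = 4x^4 + 16x^3 + 48x^2 + (161/2)x + 121/2


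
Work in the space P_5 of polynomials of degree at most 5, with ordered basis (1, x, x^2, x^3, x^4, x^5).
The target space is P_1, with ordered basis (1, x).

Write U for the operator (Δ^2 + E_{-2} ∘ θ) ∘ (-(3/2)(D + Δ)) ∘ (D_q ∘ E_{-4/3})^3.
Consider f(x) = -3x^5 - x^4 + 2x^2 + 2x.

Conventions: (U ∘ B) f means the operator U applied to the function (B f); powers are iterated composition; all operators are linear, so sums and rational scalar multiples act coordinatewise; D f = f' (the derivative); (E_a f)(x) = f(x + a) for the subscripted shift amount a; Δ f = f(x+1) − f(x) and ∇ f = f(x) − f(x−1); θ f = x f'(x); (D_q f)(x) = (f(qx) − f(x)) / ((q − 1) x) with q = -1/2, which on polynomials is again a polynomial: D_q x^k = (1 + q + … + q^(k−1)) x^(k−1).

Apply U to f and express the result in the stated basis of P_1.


the result is g(x) = (1485/256)x - 1485/128

E_{-4/3} f = -3x^5 + 19x^4 - 48x^3 + (562/9)x^2 - (1114/27)x + 280/27
D_q E_{-4/3} f = -(33/16)x^4 + (95/8)x^3 - 36x^2 + (281/9)x - 1114/27
E_{-4/3} (D_q ∘ E_{-4/3}) f = -(33/16)x^4 + (183/8)x^3 - (211/2)x^2 + (1891/9)x - 1634/9
D_q E_{-4/3} (D_q ∘ E_{-4/3}) f = -(165/128)x^3 + (549/32)x^2 - (211/4)x + 1891/9
E_{-4/3} (D_q ∘ E_{-4/3}) (D_q ∘ E_{-4/3}) f = -(165/128)x^3 + (357/16)x^2 - (843/8)x + 314
D_q E_{-4/3} (D_q ∘ E_{-4/3}) (D_q ∘ E_{-4/3}) f = -(495/512)x^2 + (357/32)x - 843/8
D (D_q ∘ E_{-4/3})^3 f = -(495/256)x + 357/32
Δ (D_q ∘ E_{-4/3})^3 f = -(495/256)x + 5217/512
(D + Δ) (D_q ∘ E_{-4/3})^3 f = -(495/128)x + 10929/512
(-(3/2)(D + Δ)) (D_q ∘ E_{-4/3})^3 f = (1485/256)x - 32787/1024
Δ (-(3/2)(D + Δ)) (D_q ∘ E_{-4/3})^3 f = 1485/256
Δ Δ (-(3/2)(D + Δ)) (D_q ∘ E_{-4/3})^3 f = 0
θ (-(3/2)(D + Δ)) (D_q ∘ E_{-4/3})^3 f = (1485/256)x
E_{-2} θ (-(3/2)(D + Δ)) (D_q ∘ E_{-4/3})^3 f = (1485/256)x - 1485/128
(Δ^2 + E_{-2} ∘ θ) (-(3/2)(D + Δ)) (D_q ∘ E_{-4/3})^3 f = (1485/256)x - 1485/128


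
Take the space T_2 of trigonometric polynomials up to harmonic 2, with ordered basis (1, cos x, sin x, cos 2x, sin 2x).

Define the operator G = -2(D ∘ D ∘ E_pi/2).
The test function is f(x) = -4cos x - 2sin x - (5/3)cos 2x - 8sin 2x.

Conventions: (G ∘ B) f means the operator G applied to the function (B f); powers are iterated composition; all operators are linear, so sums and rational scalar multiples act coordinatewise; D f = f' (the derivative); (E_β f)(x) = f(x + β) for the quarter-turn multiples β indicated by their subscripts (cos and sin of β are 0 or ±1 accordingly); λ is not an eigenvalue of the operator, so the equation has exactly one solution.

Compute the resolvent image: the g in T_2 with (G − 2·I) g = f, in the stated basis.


write g with unknown coordinates in the stated basis and equate coefficients in (G − 2·I) g = f
solving from the highest basis element down gives g = (3/2)cos x - (1/2)sin x + (1/6)cos 2x + (4/5)sin 2x
check: G g = -cos x - 3sin x - (4/3)cos 2x - (32/5)sin 2x
so G g − 2·g = -4cos x - 2sin x - (5/3)cos 2x - 8sin 2x = f ✓

the image equals g(x) = (3/2)cos x - (1/2)sin x + (1/6)cos 2x + (4/5)sin 2x


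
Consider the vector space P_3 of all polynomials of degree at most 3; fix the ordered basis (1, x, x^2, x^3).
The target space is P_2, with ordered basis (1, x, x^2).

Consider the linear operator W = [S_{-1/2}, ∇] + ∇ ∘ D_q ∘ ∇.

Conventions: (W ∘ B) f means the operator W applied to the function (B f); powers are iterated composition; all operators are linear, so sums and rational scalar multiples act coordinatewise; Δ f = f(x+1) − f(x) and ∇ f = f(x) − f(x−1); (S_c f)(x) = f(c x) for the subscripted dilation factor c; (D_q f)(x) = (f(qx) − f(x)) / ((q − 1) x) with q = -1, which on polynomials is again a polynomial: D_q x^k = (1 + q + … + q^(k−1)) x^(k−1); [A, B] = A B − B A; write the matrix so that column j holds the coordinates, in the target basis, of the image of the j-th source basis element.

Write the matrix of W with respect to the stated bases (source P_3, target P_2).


the matrix is [[0, 3/2, -3/4, 9/8]; [0, 0, -3/2, 9/8]; [0, 0, 0, 9/8]] (rows listed top to bottom)

image of 1: 0
image of x: 3/2
image of x^2: -(3/2)x - 3/4
image of x^3: (9/8)x^2 + (9/8)x + 9/8
each image's coordinates form column j of the matrix


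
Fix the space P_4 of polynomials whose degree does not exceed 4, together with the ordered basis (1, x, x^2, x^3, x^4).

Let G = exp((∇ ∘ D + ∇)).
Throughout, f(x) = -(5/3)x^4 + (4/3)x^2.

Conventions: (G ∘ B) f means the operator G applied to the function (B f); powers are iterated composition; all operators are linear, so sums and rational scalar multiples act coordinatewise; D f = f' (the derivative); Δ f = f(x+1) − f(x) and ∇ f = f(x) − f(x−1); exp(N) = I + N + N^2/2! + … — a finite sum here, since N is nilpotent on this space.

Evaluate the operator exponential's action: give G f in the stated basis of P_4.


order-1 term: -(20/3)x^3 - 10x^2 + 16x - 11/3
order-2 term: -10x^2 - 20x + 29/3
order-3 term: -(20/3)x - 10
order-4 term: -5/3
the series for exp((∇ ∘ D + ∇)) f terminates at order 4
exp((∇ ∘ D + ∇)) f = -(5/3)x^4 - (20/3)x^3 - (56/3)x^2 - (32/3)x - 17/3

g(x) = -(5/3)x^4 - (20/3)x^3 - (56/3)x^2 - (32/3)x - 17/3


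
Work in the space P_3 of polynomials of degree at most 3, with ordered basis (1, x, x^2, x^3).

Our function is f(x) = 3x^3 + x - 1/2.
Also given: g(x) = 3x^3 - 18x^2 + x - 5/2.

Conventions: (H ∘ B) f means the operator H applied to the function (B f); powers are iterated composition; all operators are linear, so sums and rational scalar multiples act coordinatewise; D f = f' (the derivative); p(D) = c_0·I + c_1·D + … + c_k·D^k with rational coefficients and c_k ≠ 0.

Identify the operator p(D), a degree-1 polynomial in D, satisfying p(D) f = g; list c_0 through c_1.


p(D) = I − 2·D, i.e. c_0 = 1, c_1 = -2

D^0 f = 3x^3 + x - 1/2
D^1 f = 9x^2 + 1
matching coefficients of g against c_0 f + c_1 Df + … from the top degree down determines the c_i
solution: c_0 = 1, c_1 = -2


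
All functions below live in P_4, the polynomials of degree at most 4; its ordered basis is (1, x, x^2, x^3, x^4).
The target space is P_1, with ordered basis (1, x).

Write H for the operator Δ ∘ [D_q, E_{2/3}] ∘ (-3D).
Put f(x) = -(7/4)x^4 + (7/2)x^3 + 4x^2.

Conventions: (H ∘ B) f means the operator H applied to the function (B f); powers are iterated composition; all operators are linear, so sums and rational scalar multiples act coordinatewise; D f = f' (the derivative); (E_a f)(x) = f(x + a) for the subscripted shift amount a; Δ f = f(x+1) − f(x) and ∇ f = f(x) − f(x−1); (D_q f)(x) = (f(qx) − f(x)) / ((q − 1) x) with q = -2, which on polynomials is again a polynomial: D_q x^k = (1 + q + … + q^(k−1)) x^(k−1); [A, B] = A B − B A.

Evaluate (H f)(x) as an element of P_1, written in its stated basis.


D f = -7x^3 + (21/2)x^2 + 8x
(-3D) f = 21x^3 - (63/2)x^2 - 24x
E_{2/3} (-3D) f = 21x^3 + (21/2)x^2 - 38x - 214/9
D_q E_{2/3} (-3D) f = 63x^2 - (21/2)x - 38
D_q (-3D) f = 63x^2 + (63/2)x - 24
E_{2/3} D_q (-3D) f = 63x^2 + (231/2)x + 25
[D_q, E_{2/3}] (-3D) f = -126x - 63
Δ [D_q, E_{2/3}] (-3D) f = -126

the result is g(x) = -126


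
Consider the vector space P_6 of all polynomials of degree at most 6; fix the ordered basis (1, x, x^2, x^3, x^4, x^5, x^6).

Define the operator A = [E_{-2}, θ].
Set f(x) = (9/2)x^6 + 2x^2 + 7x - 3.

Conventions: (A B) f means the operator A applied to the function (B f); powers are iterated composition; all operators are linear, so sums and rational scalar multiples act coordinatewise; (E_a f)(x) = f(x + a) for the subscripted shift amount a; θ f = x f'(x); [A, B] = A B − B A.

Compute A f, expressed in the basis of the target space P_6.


the result is g(x) = -54x^5 + 540x^4 - 2160x^3 + 4320x^2 - 4328x + 1730

θ f = 27x^6 + 4x^2 + 7x
E_{-2} θ f = 27x^6 - 324x^5 + 1620x^4 - 4320x^3 + 6484x^2 - 5193x + 1730
E_{-2} f = (9/2)x^6 - 54x^5 + 270x^4 - 720x^3 + 1082x^2 - 865x + 279
θ E_{-2} f = 27x^6 - 270x^5 + 1080x^4 - 2160x^3 + 2164x^2 - 865x
[E_{-2}, θ] f = -54x^5 + 540x^4 - 2160x^3 + 4320x^2 - 4328x + 1730


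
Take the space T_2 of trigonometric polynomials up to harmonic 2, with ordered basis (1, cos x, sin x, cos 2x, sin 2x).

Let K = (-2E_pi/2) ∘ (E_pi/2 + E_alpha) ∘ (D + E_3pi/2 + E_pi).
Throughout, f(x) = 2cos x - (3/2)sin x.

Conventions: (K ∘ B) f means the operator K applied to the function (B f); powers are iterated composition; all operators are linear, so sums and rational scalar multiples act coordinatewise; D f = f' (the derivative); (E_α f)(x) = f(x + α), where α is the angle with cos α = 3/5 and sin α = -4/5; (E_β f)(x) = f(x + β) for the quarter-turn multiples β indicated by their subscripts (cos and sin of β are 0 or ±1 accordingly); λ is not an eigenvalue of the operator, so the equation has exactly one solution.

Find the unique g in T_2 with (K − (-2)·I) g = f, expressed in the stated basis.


the result is g(x) = (5/4)cos x

write g with unknown coordinates in the stated basis and equate coefficients in (K − (-2)·I) g = f
solving from the highest basis element down gives g = (5/4)cos x
check: K g = -(1/2)cos x - (3/2)sin x
so K g − (-2)·g = 2cos x - (3/2)sin x = f ✓


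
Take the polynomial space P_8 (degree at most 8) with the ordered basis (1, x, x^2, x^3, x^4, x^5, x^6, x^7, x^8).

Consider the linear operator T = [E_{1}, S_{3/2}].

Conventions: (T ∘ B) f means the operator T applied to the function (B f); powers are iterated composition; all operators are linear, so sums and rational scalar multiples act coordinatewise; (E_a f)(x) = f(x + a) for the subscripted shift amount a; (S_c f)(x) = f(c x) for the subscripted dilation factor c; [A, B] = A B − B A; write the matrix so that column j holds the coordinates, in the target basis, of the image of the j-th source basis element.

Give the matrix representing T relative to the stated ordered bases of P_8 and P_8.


the matrix is [[0, 1/2, 5/4, 19/8, 65/16, 211/32, 665/64, 2059/128, 6305/256]; [0, 0, 3/2, 45/8, 57/4, 975/32, 1899/32, 13965/128, 6177/32]; [0, 0, 0, 27/8, 135/8, 855/16, 8775/64, 39879/128, 41895/64]; [0, 0, 0, 0, 27/4, 675/16, 2565/16, 61425/128, 39879/32]; [0, 0, 0, 0, 0, 405/32, 6075/64, 53865/128, 184275/128]; [0, 0, 0, 0, 0, 0, 729/32, 25515/128, 32319/32]; [0, 0, 0, 0, 0, 0, 0, 5103/128, 25515/64]; [0, 0, 0, 0, 0, 0, 0, 0, 2187/32]; [0, 0, 0, 0, 0, 0, 0, 0, 0]] (rows listed top to bottom)

image of 1: 0
image of x: 1/2
image of x^2: (3/2)x + 5/4
image of x^3: (27/8)x^2 + (45/8)x + 19/8
image of x^4: (27/4)x^3 + (135/8)x^2 + (57/4)x + 65/16
image of x^5: (405/32)x^4 + (675/16)x^3 + (855/16)x^2 + (975/32)x + 211/32
image of x^6: (729/32)x^5 + (6075/64)x^4 + (2565/16)x^3 + (8775/64)x^2 + (1899/32)x + 665/64
image of x^7: (5103/128)x^6 + (25515/128)x^5 + (53865/128)x^4 + (61425/128)x^3 + (39879/128)x^2 + (13965/128)x + 2059/128
image of x^8: (2187/32)x^7 + (25515/64)x^6 + (32319/32)x^5 + (184275/128)x^4 + (39879/32)x^3 + (41895/64)x^2 + (6177/32)x + 6305/256
each image's coordinates form column j of the matrix


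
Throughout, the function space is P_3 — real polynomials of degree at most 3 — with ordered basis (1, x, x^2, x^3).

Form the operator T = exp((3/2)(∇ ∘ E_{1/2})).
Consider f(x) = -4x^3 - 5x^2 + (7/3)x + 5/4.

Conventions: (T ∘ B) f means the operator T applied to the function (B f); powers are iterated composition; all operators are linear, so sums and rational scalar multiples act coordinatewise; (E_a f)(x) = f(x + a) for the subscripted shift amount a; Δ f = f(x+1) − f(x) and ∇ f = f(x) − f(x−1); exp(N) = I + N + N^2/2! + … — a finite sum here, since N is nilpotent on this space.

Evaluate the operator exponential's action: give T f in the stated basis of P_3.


the image equals g(x) = -4x^3 - 23x^2 - (119/3)x - 43/2

order-1 term: -18x^2 - 15x + 2
order-2 term: -27x - 45/4
order-3 term: -27/2
the series for exp((3/2)(∇ ∘ E_{1/2})) f terminates at order 3
exp((3/2)(∇ ∘ E_{1/2})) f = -4x^3 - 23x^2 - (119/3)x - 43/2


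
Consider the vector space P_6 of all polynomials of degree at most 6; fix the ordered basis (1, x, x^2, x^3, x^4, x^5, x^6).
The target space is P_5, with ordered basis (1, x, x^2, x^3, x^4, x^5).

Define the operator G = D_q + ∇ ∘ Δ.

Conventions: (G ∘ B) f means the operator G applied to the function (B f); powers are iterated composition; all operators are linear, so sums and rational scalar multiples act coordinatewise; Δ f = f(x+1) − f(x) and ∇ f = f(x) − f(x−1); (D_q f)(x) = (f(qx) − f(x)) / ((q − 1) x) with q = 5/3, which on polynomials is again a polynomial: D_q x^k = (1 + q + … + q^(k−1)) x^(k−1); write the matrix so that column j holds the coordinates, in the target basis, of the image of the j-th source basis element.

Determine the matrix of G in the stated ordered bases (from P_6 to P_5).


image of 1: 0
image of x: 1
image of x^2: (8/3)x + 2
image of x^3: (49/9)x^2 + 6x
image of x^4: (272/27)x^3 + 12x^2 + 2
image of x^5: (1441/81)x^4 + 20x^3 + 10x
image of x^6: (7448/243)x^5 + 30x^4 + 30x^2 + 2
each image's coordinates form column j of the matrix

the matrix is [[0, 1, 2, 0, 2, 0, 2]; [0, 0, 8/3, 6, 0, 10, 0]; [0, 0, 0, 49/9, 12, 0, 30]; [0, 0, 0, 0, 272/27, 20, 0]; [0, 0, 0, 0, 0, 1441/81, 30]; [0, 0, 0, 0, 0, 0, 7448/243]] (rows listed top to bottom)


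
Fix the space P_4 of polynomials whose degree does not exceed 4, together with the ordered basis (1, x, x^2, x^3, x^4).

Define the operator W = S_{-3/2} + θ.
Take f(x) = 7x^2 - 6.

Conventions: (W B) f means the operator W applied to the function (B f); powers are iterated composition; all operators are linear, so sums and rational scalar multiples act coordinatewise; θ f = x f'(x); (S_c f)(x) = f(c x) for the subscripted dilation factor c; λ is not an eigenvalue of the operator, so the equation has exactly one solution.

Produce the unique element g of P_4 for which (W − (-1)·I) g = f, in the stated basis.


write g with unknown coordinates in the stated basis and equate coefficients in (W − (-1)·I) g = f
solving from the highest basis element down gives g = (4/3)x^2 - 3
check: W g = (17/3)x^2 - 3
so W g − (-1)·g = 7x^2 - 6 = f ✓

g(x) = (4/3)x^2 - 3


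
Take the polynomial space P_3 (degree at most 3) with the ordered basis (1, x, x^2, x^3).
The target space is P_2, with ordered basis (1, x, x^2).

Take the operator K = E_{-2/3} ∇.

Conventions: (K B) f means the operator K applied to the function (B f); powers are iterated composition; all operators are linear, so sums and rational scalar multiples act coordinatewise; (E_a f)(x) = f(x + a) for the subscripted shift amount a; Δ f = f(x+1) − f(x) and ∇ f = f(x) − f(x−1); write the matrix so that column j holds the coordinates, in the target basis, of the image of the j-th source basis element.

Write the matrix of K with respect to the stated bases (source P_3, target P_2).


image of 1: 0
image of x: 1
image of x^2: 2x - 7/3
image of x^3: 3x^2 - 7x + 13/3
each image's coordinates form column j of the matrix

the matrix is [[0, 1, -7/3, 13/3]; [0, 0, 2, -7]; [0, 0, 0, 3]] (rows listed top to bottom)


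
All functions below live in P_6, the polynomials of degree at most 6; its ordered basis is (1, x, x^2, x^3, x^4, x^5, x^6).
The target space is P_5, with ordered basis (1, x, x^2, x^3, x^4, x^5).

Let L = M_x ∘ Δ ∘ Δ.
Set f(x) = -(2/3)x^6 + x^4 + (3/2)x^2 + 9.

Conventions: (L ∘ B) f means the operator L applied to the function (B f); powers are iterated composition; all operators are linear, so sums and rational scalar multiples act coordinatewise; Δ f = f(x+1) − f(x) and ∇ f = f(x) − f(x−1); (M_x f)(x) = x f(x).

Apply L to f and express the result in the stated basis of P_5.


Δ f = -4x^5 - 10x^4 - (28/3)x^3 - 4x^2 + 3x + 11/6
Δ Δ f = -20x^4 - 80x^3 - 128x^2 - 96x - 73/3
M_x Δ Δ f = -20x^5 - 80x^4 - 128x^3 - 96x^2 - (73/3)x

the result is g(x) = -20x^5 - 80x^4 - 128x^3 - 96x^2 - (73/3)x


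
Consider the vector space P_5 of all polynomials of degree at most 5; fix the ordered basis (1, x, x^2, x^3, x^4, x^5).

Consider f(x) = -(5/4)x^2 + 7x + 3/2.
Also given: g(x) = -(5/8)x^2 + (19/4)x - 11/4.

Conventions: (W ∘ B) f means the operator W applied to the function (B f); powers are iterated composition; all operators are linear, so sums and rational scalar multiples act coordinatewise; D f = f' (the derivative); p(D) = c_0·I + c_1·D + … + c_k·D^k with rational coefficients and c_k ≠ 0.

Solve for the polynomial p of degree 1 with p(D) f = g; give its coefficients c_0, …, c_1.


p(D) = (1/2)·I − (1/2)·D, i.e. c_0 = 1/2, c_1 = -1/2

D^0 f = -(5/4)x^2 + 7x + 3/2
D^1 f = -(5/2)x + 7
matching coefficients of g against c_0 f + c_1 Df + … from the top degree down determines the c_i
solution: c_0 = 1/2, c_1 = -1/2


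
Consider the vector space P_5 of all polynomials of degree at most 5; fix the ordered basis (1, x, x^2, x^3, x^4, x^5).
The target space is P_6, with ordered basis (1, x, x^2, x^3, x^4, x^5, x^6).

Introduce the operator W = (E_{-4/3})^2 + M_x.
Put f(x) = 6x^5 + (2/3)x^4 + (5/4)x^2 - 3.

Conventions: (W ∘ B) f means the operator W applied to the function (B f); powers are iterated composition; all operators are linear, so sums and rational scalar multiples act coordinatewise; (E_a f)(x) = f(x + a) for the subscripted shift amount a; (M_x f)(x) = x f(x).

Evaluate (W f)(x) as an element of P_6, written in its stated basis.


E_{-4/3} f = 6x^5 - (118/3)x^4 + (928/9)x^3 - (4819/36)x^2 + (6898/81)x - 5821/243
E_{-4/3} E_{-4/3} f = 6x^5 - (238/3)x^4 + (3776/9)x^3 - (13297/12)x^2 + (118244/81)x - 186985/243
M_x f = 6x^6 + (2/3)x^5 + (5/4)x^3 - 3x
((E_{-4/3})^2 + M_x) f = 6x^6 + (20/3)x^5 - (238/3)x^4 + (15149/36)x^3 - (13297/12)x^2 + (118001/81)x - 186985/243

g(x) = 6x^6 + (20/3)x^5 - (238/3)x^4 + (15149/36)x^3 - (13297/12)x^2 + (118001/81)x - 186985/243


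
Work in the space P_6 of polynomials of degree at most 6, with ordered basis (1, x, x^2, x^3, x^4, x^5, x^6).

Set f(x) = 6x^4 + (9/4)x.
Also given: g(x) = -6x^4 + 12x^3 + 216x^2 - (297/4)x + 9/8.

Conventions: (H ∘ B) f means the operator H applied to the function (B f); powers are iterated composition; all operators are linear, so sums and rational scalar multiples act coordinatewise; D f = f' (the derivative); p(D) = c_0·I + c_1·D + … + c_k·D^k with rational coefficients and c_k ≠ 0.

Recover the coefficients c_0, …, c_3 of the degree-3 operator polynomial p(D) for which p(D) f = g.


D^0 f = 6x^4 + (9/4)x
D^1 f = 24x^3 + 9/4
D^2 f = 72x^2
D^3 f = 144x
matching coefficients of g against c_0 f + c_1 Df + … from the top degree down determines the c_i
solution: c_0 = -1, c_1 = 1/2, c_2 = 3, c_3 = -1/2

c_0 = -1, c_1 = 1/2, c_2 = 3, c_3 = -1/2


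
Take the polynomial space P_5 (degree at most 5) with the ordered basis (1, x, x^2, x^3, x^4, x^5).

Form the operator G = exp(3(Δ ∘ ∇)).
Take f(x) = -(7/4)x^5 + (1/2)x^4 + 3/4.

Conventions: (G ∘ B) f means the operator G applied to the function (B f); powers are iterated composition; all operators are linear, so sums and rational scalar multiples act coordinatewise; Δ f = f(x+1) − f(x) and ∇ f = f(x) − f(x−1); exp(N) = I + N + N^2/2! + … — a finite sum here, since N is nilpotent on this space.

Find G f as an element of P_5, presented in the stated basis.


the result is g(x) = -(7/4)x^5 + (1/2)x^4 - 105x^3 + 18x^2 - (1995/2)x + 231/4

order-1 term: -105x^3 + 18x^2 - (105/2)x + 3
order-2 term: -945x + 54
the series for exp(3(Δ ∘ ∇)) f terminates at order 2
exp(3(Δ ∘ ∇)) f = -(7/4)x^5 + (1/2)x^4 - 105x^3 + 18x^2 - (1995/2)x + 231/4


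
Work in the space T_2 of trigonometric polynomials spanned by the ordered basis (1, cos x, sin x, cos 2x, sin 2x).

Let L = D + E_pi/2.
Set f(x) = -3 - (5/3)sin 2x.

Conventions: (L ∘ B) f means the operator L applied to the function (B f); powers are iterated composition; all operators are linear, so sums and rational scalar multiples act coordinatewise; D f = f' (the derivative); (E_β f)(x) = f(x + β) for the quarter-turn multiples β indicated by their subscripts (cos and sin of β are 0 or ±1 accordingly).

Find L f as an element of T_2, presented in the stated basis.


D f = -(10/3)cos 2x
E_pi/2 f = -3 + (5/3)sin 2x
(D + E_pi/2) f = -3 - (10/3)cos 2x + (5/3)sin 2x

the result is g(x) = -3 - (10/3)cos 2x + (5/3)sin 2x


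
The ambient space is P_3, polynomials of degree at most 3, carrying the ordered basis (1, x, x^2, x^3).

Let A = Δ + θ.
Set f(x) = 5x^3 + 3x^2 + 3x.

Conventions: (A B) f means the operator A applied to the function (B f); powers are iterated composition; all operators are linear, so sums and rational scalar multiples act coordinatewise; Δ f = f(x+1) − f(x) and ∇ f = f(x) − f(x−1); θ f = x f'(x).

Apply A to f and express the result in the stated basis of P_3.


Δ f = 15x^2 + 21x + 11
θ f = 15x^3 + 6x^2 + 3x
(Δ + θ) f = 15x^3 + 21x^2 + 24x + 11

the result is g(x) = 15x^3 + 21x^2 + 24x + 11


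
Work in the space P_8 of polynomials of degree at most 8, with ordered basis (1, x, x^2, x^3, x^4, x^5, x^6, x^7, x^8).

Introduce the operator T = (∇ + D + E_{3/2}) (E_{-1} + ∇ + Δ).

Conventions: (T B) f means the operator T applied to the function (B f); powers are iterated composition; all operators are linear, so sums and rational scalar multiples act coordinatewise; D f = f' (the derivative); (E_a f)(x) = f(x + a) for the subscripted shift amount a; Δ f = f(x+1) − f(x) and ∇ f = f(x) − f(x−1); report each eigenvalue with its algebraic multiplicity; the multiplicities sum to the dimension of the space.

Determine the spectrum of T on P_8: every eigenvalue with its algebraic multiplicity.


λ = 1 (multiplicity 9)

image of 1: 1
image of x: x + 9/2
image of x^2: x^2 + 9x + 37/4
image of x^3: x^3 + (27/2)x^2 + (111/4)x + 157/8
image of x^4: x^4 + 18x^3 + (111/2)x^2 + (157/2)x + 705/16
image of x^5: x^5 + (45/2)x^4 + (185/2)x^3 + (785/4)x^2 + (3525/16)x + 3317/32
image of x^6: x^6 + 27x^5 + (555/4)x^4 + (785/2)x^3 + (10575/16)x^2 + (9951/16)x + 16073/64
image of x^7: x^7 + (63/2)x^6 + (777/4)x^5 + (5495/8)x^4 + (24675/16)x^3 + (69657/32)x^2 + (112511/64)x + 79149/128
image of x^8: x^8 + 36x^7 + 259x^6 + 1099x^5 + (24675/8)x^4 + (23219/4)x^3 + (112511/16)x^2 + (79149/16)x + 392929/256
the matrix is upper triangular; its diagonal is (1, 1, 1, 1, 1, 1, 1, 1, 1)
for a triangular matrix the eigenvalues are the diagonal entries, with algebraic multiplicity their repetition count


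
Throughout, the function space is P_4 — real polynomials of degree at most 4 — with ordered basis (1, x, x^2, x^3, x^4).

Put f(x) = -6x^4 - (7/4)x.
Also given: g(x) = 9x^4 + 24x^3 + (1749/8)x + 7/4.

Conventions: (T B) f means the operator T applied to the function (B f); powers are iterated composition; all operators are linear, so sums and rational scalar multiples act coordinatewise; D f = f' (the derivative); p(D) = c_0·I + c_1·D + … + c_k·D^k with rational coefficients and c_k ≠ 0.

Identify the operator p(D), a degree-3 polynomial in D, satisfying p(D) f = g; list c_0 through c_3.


c_0 = -3/2, c_1 = -1, c_2 = 0, c_3 = -3/2

D^0 f = -6x^4 - (7/4)x
D^1 f = -24x^3 - 7/4
D^2 f = -72x^2
D^3 f = -144x
matching coefficients of g against c_0 f + c_1 Df + … from the top degree down determines the c_i
solution: c_0 = -3/2, c_1 = -1, c_2 = 0, c_3 = -3/2


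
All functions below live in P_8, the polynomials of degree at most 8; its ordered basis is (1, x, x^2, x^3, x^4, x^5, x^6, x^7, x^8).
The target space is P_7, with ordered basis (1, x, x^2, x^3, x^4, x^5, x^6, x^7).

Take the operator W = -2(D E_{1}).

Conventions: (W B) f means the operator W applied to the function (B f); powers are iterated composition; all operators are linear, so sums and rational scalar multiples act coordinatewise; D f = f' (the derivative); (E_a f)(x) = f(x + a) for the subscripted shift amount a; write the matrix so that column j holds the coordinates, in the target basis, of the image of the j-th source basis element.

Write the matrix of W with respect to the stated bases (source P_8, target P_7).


the matrix is [[0, -2, -4, -6, -8, -10, -12, -14, -16]; [0, 0, -4, -12, -24, -40, -60, -84, -112]; [0, 0, 0, -6, -24, -60, -120, -210, -336]; [0, 0, 0, 0, -8, -40, -120, -280, -560]; [0, 0, 0, 0, 0, -10, -60, -210, -560]; [0, 0, 0, 0, 0, 0, -12, -84, -336]; [0, 0, 0, 0, 0, 0, 0, -14, -112]; [0, 0, 0, 0, 0, 0, 0, 0, -16]] (rows listed top to bottom)

image of 1: 0
image of x: -2
image of x^2: -4x - 4
image of x^3: -6x^2 - 12x - 6
image of x^4: -8x^3 - 24x^2 - 24x - 8
image of x^5: -10x^4 - 40x^3 - 60x^2 - 40x - 10
image of x^6: -12x^5 - 60x^4 - 120x^3 - 120x^2 - 60x - 12
image of x^7: -14x^6 - 84x^5 - 210x^4 - 280x^3 - 210x^2 - 84x - 14
image of x^8: -16x^7 - 112x^6 - 336x^5 - 560x^4 - 560x^3 - 336x^2 - 112x - 16
each image's coordinates form column j of the matrix


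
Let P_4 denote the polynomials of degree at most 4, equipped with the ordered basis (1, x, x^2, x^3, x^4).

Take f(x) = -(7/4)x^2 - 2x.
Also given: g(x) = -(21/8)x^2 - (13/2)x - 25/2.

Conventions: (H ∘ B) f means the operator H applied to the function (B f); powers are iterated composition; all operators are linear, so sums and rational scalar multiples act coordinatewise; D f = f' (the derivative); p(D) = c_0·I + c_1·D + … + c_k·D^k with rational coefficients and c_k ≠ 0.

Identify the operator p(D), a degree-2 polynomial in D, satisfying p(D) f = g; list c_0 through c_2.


D^0 f = -(7/4)x^2 - 2x
D^1 f = -(7/2)x - 2
D^2 f = -7/2
matching coefficients of g against c_0 f + c_1 Df + … from the top degree down determines the c_i
solution: c_0 = 3/2, c_1 = 1, c_2 = 3

p(D) = (3/2)·I + D + 3·D^2, i.e. c_0 = 3/2, c_1 = 1, c_2 = 3


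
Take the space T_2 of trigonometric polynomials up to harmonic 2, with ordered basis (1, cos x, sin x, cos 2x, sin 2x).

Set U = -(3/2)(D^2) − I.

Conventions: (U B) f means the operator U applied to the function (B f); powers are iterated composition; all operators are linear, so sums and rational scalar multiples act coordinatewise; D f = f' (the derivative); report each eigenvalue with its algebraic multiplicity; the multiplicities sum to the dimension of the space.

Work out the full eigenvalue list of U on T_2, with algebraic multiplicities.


λ = -1 (multiplicity 1), λ = 1/2 (multiplicity 2), λ = 5 (multiplicity 2)

image of 1: -1
image of cos x: (1/2)cos x
image of sin x: (1/2)sin x
image of cos 2x: 5cos 2x
image of sin 2x: 5sin 2x
the matrix is diagonal; its diagonal is (-1, 1/2, 1/2, 5, 5)
for a triangular matrix the eigenvalues are the diagonal entries, with algebraic multiplicity their repetition count


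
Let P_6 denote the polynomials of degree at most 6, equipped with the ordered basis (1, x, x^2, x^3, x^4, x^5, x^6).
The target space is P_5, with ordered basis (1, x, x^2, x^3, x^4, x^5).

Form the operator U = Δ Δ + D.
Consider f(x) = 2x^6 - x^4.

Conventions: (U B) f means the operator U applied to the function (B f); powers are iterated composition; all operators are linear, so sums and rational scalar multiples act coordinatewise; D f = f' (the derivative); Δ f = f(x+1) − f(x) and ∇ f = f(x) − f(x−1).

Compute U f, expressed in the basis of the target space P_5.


g(x) = 12x^5 + 60x^4 + 236x^3 + 408x^2 + 336x + 110

Δ f = 12x^5 + 30x^4 + 36x^3 + 24x^2 + 8x + 1
Δ Δ f = 60x^4 + 240x^3 + 408x^2 + 336x + 110
D f = 12x^5 - 4x^3
(Δ Δ + D) f = 12x^5 + 60x^4 + 236x^3 + 408x^2 + 336x + 110


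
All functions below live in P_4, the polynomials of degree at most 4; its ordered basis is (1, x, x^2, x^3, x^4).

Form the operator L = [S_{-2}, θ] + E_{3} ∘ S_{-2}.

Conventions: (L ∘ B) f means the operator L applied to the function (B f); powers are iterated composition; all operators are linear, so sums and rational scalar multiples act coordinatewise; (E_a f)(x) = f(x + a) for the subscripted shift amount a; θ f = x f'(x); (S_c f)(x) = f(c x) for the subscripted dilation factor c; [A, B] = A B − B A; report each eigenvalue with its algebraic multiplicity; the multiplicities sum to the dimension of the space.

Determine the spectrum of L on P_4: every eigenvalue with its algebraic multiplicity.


image of 1: 1
image of x: -2x - 6
image of x^2: 4x^2 + 24x + 36
image of x^3: -8x^3 - 72x^2 - 216x - 216
image of x^4: 16x^4 + 192x^3 + 864x^2 + 1728x + 1296
the matrix is upper triangular; its diagonal is (1, -2, 4, -8, 16)
for a triangular matrix the eigenvalues are the diagonal entries, with algebraic multiplicity their repetition count

λ = -8 (multiplicity 1), λ = -2 (multiplicity 1), λ = 1 (multiplicity 1), λ = 4 (multiplicity 1), λ = 16 (multiplicity 1)
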